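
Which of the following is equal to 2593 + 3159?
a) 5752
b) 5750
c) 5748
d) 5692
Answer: a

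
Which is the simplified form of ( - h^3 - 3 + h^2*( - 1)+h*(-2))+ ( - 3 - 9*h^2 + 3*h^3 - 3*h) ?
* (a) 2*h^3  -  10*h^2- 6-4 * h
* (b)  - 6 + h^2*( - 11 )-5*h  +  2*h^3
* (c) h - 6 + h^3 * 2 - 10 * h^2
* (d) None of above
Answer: d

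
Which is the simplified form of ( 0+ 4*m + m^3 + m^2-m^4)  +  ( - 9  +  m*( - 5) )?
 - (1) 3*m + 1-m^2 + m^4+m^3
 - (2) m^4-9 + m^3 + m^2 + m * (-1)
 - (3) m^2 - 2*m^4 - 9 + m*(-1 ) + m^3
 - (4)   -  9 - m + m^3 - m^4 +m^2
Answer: 4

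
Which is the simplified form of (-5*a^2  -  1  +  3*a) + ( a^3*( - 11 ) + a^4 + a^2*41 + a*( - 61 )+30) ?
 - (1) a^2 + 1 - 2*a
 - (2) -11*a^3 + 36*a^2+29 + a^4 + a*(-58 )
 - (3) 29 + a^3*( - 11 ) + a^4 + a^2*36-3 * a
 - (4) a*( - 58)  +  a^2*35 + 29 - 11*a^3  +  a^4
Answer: 2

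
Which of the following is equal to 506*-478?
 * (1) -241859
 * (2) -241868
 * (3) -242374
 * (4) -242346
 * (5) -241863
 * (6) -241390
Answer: 2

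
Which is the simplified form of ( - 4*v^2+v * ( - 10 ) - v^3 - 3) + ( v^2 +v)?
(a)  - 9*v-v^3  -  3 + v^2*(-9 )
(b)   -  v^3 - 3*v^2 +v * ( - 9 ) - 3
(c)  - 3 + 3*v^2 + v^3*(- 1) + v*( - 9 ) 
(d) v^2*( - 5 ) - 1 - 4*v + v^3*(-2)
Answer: b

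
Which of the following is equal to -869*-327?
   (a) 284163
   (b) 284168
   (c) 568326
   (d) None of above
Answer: a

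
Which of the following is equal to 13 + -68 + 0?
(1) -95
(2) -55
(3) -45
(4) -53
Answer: 2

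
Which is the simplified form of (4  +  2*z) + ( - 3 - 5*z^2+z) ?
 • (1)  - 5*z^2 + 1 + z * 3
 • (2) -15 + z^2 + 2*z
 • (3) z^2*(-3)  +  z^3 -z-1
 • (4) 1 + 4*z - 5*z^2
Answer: 1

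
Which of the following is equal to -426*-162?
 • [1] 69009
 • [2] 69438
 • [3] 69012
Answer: 3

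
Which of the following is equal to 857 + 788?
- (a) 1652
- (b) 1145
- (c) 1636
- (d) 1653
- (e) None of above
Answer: e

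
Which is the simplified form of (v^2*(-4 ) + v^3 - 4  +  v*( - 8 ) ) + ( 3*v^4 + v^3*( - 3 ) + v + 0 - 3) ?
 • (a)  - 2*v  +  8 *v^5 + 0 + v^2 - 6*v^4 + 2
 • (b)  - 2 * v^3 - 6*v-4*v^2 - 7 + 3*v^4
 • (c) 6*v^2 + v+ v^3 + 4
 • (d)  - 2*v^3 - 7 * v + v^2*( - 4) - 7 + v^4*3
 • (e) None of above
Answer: d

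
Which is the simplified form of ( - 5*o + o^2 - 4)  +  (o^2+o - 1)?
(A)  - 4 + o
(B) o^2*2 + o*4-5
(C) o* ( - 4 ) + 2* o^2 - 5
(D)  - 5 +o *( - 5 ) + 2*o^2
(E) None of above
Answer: C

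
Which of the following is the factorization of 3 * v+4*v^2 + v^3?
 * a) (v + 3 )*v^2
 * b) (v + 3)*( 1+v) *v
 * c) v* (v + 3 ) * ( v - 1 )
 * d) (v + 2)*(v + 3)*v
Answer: b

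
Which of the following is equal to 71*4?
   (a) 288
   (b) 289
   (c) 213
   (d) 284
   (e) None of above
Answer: d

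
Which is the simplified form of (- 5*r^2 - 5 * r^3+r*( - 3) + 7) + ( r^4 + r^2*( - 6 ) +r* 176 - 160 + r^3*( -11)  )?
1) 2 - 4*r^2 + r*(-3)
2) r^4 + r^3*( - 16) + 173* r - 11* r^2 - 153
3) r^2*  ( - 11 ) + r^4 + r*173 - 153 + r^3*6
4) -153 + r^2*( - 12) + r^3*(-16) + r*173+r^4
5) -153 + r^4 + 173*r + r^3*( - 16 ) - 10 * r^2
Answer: 2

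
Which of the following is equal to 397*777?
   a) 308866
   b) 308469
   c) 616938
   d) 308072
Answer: b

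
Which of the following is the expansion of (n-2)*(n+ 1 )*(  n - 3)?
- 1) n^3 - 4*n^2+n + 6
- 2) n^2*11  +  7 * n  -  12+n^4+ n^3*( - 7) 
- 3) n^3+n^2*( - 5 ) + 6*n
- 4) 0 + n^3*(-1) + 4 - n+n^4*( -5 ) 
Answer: 1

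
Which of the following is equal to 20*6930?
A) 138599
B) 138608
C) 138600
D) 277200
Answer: C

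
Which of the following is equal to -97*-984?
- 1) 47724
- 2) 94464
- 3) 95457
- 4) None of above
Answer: 4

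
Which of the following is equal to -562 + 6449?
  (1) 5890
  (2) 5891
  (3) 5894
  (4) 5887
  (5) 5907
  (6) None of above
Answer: 4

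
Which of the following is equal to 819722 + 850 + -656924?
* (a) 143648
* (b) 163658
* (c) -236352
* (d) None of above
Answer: d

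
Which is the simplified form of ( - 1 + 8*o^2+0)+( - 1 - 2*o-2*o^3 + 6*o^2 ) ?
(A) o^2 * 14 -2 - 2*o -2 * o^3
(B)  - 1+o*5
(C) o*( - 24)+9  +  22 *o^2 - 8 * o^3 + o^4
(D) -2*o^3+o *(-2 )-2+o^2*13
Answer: A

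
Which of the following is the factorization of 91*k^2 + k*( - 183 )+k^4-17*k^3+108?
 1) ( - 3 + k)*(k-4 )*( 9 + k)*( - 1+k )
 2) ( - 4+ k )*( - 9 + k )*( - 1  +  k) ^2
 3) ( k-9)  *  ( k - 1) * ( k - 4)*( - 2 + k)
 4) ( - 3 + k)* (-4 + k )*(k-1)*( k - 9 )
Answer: 4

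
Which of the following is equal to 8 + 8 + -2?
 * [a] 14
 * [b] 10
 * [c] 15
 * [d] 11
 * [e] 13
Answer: a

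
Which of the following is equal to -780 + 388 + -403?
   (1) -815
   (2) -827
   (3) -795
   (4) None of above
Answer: 3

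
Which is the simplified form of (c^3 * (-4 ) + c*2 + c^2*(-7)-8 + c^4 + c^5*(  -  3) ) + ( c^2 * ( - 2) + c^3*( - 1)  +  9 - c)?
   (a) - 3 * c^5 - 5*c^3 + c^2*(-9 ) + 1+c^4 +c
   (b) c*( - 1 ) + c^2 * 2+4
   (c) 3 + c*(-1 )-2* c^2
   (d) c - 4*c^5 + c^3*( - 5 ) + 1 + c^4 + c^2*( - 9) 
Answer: a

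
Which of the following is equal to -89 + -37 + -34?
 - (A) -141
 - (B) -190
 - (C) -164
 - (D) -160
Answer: D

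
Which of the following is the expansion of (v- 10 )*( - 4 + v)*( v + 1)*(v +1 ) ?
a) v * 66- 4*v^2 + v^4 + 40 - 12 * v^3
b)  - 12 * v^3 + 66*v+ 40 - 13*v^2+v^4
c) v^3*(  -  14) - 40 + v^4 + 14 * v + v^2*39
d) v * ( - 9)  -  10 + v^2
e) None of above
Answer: e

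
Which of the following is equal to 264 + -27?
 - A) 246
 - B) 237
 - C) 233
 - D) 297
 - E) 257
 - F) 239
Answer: B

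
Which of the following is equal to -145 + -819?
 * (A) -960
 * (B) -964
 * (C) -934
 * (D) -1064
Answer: B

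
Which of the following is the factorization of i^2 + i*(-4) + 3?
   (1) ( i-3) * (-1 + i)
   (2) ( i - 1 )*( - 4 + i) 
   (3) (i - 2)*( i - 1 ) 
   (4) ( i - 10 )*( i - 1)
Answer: 1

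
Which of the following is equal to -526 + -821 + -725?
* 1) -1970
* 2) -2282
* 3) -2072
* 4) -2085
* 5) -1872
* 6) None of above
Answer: 3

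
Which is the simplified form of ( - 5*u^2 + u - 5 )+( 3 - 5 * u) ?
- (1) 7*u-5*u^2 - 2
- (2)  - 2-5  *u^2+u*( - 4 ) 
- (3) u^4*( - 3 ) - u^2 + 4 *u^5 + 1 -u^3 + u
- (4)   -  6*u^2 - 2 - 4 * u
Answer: 2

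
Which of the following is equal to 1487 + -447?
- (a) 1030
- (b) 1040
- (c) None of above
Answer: b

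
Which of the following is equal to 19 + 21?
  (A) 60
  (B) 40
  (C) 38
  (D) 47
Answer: B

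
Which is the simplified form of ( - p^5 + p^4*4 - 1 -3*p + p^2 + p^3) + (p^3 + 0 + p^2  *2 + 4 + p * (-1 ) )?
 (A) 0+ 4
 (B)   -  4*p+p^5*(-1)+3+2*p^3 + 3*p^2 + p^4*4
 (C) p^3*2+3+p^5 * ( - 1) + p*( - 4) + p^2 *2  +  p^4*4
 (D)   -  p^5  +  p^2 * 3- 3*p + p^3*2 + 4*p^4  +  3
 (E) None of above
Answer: B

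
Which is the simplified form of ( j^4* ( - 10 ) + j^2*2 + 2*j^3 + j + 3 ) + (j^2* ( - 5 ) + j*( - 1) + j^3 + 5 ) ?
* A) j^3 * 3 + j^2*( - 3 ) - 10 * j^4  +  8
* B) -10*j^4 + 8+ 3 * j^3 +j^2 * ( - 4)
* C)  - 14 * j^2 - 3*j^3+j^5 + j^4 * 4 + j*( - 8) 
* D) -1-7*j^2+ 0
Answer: A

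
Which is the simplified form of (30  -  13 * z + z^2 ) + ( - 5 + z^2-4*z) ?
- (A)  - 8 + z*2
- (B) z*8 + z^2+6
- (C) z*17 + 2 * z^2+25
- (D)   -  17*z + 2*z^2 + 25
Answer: D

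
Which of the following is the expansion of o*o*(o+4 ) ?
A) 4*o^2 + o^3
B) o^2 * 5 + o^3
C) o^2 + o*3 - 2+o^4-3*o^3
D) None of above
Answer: A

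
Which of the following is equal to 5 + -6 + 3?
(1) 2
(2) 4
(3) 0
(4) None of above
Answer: 1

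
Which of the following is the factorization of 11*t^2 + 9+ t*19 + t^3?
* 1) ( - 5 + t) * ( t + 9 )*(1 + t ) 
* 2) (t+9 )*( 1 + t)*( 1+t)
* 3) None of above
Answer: 2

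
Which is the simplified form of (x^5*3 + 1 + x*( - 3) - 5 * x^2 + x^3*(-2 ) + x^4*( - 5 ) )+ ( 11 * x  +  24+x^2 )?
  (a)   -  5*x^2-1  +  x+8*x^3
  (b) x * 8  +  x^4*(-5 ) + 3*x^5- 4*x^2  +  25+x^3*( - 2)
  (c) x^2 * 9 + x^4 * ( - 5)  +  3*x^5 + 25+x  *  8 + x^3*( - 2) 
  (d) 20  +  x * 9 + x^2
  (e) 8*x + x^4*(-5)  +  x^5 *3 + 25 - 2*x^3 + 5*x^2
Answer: b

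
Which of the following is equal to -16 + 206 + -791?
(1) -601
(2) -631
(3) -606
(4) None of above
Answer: 1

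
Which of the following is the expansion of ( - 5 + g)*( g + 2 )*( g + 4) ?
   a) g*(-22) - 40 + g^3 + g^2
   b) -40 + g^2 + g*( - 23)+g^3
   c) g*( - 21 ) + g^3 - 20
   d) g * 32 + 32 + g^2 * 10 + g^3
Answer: a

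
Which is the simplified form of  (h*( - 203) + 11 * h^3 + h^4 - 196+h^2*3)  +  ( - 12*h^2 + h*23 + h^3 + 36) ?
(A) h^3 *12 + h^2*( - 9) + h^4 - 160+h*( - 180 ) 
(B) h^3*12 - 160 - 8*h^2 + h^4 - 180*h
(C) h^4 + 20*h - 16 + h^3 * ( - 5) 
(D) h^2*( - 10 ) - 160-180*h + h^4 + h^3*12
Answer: A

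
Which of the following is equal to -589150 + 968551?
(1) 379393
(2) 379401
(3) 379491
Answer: 2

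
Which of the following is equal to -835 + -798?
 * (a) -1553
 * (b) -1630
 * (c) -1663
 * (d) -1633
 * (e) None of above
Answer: d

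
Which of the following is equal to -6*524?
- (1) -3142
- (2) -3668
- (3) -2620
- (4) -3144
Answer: 4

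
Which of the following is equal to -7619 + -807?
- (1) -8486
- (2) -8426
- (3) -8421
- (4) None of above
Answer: 2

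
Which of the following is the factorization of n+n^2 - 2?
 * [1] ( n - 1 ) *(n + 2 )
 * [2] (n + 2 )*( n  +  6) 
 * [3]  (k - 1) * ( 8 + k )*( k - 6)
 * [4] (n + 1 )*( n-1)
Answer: 1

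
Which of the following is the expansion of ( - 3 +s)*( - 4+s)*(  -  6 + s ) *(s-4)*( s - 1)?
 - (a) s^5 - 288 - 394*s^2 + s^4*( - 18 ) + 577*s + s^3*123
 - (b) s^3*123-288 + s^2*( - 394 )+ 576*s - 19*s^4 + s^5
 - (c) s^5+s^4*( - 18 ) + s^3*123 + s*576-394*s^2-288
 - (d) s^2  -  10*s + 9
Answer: c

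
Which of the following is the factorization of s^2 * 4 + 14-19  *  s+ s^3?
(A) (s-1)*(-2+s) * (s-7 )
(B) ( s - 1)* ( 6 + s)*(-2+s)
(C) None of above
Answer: C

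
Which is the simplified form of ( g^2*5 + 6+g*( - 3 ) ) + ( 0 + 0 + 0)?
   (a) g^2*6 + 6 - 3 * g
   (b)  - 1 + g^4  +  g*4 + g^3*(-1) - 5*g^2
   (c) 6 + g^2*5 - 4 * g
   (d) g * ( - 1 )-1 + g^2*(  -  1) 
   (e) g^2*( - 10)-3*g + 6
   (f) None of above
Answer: f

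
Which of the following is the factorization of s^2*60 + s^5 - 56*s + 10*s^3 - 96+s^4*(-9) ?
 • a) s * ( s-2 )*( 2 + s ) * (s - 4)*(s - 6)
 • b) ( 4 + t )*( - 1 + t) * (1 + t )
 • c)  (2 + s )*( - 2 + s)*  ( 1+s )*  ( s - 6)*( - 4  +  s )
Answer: c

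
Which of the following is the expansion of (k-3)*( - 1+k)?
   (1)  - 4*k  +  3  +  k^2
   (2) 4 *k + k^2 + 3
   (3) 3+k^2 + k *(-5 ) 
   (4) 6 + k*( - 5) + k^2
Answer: 1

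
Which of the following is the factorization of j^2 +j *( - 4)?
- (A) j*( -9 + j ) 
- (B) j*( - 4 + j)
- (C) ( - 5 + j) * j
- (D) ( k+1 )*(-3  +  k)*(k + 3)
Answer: B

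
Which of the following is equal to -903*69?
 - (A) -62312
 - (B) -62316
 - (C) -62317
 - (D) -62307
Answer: D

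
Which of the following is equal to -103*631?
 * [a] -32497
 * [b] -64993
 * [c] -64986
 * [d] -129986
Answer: b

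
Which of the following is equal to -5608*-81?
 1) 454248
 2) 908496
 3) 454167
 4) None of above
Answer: 1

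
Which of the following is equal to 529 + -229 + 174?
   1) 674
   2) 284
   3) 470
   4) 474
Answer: 4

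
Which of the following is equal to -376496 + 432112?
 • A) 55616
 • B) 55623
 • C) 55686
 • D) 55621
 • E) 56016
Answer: A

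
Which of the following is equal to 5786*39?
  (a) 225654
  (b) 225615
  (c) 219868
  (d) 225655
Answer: a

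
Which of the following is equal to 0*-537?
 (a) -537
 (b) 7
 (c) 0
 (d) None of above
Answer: c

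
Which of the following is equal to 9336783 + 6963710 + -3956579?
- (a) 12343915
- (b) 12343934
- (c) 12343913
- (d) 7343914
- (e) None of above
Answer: e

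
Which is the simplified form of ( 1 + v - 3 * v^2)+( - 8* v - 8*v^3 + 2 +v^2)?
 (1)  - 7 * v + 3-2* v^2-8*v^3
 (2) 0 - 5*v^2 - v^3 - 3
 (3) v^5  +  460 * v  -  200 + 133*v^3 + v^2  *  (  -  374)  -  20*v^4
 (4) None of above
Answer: 1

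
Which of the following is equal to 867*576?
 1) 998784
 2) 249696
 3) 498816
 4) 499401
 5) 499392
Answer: 5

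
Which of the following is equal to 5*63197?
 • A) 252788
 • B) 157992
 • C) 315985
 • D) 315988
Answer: C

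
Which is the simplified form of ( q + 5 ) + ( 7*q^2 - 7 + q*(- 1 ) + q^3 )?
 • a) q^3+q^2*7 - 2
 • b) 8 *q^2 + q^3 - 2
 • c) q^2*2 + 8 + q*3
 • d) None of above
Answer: a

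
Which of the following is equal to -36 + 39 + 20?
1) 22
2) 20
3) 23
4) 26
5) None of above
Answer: 3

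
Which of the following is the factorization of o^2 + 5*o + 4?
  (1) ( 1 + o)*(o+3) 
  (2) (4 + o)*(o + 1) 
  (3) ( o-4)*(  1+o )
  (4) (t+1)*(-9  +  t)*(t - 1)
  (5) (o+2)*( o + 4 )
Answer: 2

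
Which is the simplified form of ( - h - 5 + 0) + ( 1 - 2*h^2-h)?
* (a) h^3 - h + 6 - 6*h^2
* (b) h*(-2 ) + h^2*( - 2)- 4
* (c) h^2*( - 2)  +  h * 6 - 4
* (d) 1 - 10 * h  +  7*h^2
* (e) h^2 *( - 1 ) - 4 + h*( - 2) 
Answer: b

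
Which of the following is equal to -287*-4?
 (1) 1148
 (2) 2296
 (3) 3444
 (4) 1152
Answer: 1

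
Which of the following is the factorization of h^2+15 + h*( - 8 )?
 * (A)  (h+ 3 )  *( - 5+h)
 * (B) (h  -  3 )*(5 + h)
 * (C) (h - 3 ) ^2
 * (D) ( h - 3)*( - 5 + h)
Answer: D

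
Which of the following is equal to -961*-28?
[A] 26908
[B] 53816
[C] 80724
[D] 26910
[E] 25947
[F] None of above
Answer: A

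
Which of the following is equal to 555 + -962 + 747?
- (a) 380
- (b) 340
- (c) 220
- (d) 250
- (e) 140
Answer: b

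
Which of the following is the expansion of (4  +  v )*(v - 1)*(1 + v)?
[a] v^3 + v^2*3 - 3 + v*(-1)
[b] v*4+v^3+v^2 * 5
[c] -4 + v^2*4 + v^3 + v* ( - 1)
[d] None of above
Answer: c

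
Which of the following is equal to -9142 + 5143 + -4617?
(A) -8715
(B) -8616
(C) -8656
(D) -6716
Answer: B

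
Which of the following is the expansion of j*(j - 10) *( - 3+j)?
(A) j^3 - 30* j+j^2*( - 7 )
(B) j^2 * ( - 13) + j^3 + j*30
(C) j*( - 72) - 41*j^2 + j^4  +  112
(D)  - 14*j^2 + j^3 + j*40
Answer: B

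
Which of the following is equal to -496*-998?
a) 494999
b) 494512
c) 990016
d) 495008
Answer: d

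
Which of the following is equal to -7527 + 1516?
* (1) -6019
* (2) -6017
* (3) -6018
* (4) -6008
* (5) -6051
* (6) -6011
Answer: 6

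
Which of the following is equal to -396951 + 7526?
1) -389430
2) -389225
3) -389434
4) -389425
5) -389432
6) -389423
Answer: 4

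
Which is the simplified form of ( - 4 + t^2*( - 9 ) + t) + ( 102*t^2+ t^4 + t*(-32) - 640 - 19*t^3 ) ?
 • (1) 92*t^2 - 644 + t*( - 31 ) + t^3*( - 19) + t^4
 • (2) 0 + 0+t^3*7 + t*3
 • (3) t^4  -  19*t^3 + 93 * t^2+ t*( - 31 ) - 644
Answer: 3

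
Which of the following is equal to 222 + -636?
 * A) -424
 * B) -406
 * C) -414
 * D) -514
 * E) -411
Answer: C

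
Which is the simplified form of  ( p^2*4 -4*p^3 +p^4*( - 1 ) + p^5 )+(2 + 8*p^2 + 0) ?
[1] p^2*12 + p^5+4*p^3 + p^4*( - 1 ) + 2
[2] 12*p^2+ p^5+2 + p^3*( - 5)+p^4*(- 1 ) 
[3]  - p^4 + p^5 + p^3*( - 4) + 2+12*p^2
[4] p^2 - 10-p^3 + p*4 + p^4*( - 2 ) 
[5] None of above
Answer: 3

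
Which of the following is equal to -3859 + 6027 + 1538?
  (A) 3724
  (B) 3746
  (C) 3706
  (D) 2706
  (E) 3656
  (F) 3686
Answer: C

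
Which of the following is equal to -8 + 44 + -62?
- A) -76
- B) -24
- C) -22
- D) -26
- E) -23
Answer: D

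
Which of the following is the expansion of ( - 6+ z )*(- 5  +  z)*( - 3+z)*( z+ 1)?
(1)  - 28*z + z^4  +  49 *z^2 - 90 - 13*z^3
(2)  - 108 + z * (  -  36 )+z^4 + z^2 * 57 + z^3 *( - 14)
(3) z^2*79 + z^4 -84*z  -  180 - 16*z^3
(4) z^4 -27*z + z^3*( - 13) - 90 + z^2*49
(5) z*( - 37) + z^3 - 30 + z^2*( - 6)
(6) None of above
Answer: 4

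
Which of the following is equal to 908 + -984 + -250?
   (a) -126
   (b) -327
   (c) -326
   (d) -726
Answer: c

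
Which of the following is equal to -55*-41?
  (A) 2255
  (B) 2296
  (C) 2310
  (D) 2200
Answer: A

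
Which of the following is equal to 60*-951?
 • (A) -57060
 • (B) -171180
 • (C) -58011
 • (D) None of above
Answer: A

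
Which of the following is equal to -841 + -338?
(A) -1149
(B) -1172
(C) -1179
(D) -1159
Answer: C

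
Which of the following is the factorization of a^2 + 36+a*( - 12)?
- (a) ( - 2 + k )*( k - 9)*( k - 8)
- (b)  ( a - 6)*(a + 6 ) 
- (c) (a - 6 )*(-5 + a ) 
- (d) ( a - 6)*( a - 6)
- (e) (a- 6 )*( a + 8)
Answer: d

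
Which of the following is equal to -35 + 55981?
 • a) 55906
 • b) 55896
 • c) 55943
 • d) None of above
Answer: d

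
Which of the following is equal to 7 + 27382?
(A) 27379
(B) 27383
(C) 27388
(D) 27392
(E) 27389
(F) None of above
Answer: E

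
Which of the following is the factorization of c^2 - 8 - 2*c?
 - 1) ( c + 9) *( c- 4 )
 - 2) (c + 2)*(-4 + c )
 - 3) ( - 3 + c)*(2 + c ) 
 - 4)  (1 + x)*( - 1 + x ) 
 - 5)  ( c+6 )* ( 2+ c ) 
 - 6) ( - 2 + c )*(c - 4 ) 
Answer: 2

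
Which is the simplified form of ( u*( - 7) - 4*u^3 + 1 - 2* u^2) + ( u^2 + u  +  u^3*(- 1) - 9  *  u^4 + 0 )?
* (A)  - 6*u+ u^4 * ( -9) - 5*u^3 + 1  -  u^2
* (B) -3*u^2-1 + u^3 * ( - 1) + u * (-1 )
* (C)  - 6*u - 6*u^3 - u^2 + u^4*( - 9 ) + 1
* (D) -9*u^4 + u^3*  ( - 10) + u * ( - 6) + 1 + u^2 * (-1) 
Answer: A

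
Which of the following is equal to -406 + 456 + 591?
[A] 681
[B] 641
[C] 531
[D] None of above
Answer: B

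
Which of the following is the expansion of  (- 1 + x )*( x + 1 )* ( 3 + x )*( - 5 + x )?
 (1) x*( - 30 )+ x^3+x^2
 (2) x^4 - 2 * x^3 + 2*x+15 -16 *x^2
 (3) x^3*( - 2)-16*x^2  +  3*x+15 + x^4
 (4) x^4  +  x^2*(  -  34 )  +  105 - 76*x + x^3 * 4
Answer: 2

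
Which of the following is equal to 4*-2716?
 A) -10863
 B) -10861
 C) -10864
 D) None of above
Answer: C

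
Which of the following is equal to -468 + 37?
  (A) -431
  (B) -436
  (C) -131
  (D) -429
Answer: A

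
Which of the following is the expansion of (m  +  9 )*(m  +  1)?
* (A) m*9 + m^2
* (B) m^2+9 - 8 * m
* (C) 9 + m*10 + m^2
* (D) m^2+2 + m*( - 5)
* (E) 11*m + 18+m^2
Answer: C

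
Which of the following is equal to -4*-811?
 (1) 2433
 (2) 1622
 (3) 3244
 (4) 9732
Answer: 3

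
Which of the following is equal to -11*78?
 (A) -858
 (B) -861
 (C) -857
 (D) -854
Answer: A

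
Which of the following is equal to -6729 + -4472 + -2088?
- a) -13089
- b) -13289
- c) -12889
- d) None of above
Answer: b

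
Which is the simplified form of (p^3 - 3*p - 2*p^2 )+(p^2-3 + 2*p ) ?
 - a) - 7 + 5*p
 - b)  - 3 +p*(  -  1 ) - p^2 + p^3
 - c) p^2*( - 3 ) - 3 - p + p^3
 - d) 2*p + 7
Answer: b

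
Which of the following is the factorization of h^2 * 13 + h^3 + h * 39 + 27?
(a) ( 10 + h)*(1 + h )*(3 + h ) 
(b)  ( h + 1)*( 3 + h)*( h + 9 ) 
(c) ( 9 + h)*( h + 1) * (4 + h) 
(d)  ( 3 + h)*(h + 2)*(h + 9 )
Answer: b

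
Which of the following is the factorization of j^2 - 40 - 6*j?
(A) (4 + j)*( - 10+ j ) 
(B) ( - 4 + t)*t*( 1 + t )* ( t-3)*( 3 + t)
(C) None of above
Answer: A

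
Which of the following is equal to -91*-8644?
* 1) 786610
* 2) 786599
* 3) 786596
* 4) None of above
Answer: 4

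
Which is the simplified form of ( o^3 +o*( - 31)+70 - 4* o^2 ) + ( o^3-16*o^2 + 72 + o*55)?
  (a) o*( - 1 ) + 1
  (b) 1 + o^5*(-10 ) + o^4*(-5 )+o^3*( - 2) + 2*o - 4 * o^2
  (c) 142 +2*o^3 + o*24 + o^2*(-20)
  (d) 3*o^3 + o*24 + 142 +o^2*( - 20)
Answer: c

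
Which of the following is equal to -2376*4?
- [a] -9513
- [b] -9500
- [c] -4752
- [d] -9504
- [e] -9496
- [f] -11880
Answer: d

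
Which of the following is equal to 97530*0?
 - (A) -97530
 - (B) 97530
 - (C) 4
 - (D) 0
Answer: D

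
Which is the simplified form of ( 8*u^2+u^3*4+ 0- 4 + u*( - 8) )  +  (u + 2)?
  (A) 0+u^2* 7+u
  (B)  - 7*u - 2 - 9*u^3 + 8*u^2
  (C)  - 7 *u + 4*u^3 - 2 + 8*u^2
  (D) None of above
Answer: C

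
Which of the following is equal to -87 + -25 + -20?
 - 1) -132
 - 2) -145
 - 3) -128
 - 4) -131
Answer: 1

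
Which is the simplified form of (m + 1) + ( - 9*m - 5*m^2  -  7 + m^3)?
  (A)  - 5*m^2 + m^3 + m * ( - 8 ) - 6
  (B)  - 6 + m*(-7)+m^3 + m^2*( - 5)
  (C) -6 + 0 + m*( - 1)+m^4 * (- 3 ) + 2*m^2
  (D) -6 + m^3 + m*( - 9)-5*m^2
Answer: A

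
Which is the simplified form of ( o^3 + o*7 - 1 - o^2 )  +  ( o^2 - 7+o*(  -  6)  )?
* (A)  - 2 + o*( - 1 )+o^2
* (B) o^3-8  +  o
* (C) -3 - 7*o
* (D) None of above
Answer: B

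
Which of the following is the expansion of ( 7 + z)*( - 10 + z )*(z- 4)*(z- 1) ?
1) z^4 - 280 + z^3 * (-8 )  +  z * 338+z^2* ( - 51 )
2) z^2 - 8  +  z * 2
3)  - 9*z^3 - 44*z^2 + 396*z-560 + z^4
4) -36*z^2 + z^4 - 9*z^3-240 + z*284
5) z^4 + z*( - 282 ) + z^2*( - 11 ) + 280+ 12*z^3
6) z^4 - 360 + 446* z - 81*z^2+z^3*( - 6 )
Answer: 1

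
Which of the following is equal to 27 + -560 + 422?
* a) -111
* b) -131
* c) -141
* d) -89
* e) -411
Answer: a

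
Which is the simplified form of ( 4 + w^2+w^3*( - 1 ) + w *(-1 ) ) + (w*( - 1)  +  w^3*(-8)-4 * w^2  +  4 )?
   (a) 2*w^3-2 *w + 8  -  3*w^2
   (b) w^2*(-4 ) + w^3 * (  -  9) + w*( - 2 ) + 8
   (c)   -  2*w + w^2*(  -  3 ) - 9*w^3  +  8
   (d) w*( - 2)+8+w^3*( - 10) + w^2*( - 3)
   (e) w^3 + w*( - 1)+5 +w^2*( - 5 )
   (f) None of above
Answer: c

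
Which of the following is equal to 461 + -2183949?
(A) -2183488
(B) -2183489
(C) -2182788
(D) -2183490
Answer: A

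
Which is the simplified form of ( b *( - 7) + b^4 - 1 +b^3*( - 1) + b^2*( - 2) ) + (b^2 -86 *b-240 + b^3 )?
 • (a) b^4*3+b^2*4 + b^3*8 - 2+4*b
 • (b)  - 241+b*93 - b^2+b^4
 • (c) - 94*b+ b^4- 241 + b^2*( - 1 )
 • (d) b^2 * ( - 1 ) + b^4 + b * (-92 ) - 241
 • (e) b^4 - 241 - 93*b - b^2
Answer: e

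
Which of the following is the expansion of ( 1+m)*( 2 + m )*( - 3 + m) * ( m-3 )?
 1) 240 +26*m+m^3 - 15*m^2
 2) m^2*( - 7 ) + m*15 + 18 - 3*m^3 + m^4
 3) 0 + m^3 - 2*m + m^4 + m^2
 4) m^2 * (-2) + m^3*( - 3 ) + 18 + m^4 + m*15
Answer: 2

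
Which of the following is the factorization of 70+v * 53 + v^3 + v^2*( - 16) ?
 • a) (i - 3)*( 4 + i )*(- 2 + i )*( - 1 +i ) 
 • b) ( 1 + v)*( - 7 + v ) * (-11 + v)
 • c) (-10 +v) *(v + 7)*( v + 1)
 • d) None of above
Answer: d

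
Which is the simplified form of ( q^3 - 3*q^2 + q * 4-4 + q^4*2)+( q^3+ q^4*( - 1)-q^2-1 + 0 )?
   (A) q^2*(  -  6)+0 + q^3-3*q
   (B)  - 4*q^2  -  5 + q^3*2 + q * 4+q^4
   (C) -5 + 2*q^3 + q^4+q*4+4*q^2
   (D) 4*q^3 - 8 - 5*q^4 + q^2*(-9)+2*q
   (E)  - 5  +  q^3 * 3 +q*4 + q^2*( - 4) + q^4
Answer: B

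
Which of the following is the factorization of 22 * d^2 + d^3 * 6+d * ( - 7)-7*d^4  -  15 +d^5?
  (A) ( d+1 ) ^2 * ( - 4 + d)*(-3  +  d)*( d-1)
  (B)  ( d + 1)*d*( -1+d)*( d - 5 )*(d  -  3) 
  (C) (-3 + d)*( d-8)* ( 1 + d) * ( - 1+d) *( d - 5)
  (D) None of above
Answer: D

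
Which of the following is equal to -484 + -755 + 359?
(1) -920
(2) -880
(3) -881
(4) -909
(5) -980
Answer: 2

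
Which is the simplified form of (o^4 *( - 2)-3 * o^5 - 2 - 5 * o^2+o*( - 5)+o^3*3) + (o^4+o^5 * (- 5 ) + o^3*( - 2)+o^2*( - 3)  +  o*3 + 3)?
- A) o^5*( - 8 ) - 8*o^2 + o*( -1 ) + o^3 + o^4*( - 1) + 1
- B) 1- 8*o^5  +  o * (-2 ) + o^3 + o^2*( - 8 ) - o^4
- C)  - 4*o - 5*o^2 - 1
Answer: B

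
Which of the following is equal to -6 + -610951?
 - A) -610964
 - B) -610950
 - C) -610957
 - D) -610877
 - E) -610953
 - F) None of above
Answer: C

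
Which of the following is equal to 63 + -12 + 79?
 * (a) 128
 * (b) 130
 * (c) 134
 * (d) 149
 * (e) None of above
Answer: b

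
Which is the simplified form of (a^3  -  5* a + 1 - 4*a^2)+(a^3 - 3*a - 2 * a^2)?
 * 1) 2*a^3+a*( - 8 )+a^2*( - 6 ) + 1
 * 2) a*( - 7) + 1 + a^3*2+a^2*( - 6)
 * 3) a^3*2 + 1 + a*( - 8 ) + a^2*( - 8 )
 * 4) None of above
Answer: 1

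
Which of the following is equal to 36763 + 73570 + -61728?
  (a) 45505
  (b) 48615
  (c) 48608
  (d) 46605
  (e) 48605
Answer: e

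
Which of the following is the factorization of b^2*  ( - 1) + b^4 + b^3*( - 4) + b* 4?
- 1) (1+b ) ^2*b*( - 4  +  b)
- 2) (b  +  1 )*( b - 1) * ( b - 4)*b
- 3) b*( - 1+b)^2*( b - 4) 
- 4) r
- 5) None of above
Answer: 2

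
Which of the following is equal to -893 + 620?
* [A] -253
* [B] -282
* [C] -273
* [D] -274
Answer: C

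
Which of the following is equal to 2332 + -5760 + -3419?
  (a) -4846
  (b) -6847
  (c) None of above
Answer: b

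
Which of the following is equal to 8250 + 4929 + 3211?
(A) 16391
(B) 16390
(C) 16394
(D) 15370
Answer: B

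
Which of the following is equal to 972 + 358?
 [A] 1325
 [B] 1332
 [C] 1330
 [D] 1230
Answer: C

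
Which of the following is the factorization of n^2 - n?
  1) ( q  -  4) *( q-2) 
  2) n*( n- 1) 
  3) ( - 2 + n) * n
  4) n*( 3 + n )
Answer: 2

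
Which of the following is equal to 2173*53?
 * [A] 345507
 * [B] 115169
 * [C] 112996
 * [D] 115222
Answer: B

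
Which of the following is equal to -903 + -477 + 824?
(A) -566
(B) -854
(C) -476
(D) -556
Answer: D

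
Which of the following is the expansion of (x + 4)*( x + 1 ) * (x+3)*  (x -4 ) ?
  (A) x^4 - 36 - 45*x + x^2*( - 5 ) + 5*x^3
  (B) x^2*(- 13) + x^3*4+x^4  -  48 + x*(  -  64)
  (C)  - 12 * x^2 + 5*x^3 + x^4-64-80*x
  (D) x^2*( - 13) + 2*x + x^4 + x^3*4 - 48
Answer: B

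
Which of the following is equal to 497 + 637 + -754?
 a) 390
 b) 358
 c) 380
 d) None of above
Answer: c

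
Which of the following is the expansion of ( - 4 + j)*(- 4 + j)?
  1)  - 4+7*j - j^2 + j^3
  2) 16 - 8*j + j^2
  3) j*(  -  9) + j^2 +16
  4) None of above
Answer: 2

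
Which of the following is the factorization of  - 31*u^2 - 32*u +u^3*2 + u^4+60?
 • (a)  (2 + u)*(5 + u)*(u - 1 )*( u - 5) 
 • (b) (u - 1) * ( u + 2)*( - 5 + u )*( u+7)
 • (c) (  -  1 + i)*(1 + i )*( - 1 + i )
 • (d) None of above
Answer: d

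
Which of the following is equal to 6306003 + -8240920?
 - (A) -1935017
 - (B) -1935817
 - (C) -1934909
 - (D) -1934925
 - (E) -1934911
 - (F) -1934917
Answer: F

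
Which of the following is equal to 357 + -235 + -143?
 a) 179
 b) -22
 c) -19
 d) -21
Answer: d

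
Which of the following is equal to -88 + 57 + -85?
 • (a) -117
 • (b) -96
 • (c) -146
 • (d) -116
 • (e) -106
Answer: d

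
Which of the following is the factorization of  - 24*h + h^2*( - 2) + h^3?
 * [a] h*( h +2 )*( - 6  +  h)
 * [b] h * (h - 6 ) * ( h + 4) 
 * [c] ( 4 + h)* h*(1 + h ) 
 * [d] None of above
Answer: b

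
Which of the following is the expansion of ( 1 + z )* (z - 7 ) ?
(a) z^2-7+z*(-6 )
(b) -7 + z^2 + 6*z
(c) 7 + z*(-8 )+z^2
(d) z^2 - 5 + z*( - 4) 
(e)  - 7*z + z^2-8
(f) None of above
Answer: a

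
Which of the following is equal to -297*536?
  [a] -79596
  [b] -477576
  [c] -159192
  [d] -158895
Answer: c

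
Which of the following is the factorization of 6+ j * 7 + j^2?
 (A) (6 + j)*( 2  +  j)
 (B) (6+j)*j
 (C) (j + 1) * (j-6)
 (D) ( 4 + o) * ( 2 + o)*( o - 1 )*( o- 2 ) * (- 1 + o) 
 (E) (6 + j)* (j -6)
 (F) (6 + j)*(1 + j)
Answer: F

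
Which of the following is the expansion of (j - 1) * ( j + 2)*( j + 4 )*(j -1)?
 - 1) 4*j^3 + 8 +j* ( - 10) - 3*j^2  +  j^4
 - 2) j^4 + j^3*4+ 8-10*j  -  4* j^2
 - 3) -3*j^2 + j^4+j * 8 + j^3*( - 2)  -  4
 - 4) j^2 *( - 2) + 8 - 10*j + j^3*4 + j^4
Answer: 1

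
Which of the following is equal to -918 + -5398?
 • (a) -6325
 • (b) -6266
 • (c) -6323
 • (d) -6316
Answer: d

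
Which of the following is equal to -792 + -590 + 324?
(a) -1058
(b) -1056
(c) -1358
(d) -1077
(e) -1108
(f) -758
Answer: a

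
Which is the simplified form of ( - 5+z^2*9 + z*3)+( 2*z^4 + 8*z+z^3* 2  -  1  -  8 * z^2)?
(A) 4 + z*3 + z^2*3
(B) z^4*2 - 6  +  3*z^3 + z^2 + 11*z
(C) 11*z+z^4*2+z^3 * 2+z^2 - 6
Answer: C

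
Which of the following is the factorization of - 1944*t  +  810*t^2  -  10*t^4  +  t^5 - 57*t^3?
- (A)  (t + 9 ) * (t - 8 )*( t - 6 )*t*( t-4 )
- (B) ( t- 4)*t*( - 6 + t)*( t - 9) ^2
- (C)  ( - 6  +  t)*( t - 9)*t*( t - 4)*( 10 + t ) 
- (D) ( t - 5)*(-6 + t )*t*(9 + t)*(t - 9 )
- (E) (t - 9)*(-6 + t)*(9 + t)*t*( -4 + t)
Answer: E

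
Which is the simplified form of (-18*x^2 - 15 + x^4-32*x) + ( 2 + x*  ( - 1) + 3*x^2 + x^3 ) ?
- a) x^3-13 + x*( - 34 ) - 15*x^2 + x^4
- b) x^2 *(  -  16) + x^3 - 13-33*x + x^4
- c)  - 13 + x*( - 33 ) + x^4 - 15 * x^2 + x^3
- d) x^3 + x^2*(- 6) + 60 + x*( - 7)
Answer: c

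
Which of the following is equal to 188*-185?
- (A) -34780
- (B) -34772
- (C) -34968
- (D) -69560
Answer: A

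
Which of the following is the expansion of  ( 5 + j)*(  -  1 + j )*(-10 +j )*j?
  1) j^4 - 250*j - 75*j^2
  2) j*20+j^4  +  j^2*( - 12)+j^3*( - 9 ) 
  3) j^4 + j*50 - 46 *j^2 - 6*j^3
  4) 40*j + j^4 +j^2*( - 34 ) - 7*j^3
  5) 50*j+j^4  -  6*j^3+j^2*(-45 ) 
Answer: 5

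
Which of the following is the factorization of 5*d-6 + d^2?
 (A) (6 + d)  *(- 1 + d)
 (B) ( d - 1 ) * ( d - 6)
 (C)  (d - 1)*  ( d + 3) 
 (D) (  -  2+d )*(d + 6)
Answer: A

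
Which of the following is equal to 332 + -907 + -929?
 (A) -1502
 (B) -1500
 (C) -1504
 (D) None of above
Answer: C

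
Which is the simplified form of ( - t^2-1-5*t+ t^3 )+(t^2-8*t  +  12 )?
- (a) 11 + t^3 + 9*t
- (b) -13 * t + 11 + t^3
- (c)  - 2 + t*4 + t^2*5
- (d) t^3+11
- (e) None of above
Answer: b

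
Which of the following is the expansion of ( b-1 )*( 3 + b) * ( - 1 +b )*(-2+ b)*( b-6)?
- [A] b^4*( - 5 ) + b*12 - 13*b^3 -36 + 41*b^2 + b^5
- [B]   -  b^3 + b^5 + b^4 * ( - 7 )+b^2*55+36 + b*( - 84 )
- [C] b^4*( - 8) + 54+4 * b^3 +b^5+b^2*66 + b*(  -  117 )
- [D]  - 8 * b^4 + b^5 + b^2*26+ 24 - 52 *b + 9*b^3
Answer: B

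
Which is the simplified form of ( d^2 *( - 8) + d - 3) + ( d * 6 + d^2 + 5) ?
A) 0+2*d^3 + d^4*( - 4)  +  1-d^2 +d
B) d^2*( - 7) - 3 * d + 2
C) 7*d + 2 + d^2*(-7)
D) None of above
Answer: C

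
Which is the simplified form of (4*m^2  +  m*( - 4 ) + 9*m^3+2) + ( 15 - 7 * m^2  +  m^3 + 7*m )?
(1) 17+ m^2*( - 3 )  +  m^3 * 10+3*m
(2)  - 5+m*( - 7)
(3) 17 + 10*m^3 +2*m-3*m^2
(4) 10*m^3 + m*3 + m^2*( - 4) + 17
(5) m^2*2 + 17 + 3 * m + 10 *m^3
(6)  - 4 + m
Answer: 1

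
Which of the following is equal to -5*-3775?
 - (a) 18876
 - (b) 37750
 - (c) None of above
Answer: c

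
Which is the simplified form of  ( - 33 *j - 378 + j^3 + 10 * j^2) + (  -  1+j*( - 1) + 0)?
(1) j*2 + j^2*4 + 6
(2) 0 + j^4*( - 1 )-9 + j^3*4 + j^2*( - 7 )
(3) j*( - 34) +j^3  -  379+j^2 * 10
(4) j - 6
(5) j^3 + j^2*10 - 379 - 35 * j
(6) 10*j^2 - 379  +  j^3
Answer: 3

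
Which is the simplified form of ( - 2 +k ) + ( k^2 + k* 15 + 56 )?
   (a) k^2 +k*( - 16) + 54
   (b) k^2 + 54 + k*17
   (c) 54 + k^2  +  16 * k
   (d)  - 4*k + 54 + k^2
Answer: c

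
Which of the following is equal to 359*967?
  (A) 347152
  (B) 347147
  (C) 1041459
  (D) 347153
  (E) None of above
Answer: D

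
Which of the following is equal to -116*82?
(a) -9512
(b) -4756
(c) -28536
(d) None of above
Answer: a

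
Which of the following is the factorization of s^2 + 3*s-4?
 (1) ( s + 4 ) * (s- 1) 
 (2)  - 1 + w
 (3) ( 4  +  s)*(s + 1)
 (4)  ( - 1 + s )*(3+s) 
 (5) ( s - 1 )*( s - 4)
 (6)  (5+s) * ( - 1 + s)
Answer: 1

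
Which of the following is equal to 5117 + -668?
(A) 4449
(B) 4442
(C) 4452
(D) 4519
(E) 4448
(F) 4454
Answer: A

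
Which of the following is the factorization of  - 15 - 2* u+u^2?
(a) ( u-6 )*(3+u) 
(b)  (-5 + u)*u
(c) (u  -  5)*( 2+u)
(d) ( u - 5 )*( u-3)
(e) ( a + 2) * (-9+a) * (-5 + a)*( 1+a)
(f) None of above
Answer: f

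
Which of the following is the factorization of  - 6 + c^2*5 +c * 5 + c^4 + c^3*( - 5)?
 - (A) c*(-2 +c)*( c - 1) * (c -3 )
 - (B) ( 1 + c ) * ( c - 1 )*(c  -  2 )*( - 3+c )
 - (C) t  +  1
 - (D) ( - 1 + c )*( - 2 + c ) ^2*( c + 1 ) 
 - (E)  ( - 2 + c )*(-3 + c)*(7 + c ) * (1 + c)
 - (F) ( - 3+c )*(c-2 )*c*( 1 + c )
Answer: B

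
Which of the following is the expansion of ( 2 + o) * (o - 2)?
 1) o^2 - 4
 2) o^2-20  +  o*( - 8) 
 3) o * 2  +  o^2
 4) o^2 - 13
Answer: 1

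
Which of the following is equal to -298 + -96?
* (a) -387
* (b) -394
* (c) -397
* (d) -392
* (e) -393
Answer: b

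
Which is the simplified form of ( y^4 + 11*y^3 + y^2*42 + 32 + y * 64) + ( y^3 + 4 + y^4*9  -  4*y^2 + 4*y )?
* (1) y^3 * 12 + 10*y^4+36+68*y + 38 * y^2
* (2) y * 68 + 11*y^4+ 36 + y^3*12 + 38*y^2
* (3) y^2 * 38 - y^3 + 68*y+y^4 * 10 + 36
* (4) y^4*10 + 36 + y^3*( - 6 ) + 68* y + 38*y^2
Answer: 1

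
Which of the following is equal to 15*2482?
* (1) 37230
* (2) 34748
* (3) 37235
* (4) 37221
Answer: 1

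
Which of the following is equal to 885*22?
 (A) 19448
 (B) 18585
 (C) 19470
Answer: C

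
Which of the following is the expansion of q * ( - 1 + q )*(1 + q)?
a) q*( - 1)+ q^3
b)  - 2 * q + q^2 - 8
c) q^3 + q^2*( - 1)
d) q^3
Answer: a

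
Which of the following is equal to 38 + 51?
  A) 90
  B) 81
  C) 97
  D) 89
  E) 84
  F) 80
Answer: D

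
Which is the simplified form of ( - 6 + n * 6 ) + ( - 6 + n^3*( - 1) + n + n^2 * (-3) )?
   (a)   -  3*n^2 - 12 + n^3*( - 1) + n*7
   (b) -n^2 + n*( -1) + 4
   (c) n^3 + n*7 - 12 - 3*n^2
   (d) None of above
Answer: a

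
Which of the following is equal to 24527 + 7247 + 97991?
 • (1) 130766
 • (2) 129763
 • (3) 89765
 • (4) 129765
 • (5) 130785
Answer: 4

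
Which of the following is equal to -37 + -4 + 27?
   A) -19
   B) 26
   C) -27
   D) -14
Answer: D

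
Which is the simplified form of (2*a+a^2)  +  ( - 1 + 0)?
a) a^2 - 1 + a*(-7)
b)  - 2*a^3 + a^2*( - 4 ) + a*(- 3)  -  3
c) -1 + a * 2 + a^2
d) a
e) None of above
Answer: c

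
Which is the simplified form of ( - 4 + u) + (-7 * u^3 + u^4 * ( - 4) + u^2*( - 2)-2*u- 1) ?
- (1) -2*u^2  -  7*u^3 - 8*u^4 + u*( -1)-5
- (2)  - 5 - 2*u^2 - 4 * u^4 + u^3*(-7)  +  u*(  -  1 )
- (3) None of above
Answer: 2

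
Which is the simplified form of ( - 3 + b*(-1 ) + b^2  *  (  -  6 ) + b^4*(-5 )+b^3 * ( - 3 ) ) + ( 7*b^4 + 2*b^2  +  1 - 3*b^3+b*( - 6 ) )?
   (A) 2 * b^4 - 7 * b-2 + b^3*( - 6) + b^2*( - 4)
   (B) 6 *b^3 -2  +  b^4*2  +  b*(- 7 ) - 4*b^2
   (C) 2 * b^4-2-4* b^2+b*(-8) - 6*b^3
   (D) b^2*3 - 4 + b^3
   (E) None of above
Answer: A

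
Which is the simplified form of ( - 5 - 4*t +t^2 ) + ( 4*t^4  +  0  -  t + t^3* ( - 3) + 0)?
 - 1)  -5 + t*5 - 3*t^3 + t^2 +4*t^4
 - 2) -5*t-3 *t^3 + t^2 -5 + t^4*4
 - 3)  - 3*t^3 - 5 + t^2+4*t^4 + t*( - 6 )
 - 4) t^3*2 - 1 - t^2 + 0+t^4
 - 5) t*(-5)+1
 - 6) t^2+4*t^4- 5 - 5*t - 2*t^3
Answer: 2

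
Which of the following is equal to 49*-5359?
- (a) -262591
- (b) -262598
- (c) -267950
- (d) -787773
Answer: a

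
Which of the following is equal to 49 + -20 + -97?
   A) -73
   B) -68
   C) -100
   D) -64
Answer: B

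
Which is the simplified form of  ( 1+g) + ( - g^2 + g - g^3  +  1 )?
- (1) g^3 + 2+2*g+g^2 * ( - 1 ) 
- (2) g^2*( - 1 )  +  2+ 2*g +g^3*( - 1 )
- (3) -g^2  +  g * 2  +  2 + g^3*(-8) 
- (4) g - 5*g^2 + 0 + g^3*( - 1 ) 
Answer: 2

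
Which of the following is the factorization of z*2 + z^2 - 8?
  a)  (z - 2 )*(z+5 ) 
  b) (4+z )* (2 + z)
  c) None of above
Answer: c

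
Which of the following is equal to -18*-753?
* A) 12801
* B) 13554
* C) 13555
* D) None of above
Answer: B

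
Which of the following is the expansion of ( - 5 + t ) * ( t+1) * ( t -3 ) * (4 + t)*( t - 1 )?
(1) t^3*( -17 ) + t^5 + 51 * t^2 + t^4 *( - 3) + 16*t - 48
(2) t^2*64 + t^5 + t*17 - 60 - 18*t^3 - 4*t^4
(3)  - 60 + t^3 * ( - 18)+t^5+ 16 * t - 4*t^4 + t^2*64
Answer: 2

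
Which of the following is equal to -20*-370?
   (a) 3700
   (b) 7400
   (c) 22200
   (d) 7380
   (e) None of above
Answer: b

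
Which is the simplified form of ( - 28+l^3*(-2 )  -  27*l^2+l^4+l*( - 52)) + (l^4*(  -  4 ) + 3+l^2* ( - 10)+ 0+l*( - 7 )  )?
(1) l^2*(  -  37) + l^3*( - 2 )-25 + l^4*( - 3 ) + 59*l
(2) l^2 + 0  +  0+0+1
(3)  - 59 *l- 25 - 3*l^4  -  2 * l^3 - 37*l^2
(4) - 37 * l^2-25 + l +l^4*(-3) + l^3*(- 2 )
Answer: 3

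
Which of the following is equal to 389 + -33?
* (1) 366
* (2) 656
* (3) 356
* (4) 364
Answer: 3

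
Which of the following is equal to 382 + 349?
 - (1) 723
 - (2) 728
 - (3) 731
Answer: 3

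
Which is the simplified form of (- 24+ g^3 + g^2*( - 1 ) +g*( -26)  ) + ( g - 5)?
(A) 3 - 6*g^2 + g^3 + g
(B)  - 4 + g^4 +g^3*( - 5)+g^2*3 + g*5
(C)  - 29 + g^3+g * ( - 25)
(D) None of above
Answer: D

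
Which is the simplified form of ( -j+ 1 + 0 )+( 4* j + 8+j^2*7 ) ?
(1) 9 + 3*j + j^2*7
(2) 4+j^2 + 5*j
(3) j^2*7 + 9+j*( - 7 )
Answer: 1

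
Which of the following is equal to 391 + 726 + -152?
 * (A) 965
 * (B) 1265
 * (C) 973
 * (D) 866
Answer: A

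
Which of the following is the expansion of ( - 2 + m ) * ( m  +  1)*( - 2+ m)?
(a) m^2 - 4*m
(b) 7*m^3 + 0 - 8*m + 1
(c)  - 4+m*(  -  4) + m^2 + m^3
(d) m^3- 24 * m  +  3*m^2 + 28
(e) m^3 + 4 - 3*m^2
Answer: e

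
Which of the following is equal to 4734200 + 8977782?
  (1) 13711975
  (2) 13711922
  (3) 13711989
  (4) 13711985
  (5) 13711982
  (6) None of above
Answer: 5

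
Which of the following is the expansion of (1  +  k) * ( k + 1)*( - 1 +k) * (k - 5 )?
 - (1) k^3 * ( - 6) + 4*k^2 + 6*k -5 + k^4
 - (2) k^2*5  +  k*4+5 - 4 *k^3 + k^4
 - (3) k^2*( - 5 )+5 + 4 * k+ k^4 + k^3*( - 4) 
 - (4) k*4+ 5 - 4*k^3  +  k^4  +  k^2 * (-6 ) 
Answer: 4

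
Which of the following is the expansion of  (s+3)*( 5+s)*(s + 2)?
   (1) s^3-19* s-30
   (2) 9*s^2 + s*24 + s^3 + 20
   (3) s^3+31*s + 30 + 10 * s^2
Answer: 3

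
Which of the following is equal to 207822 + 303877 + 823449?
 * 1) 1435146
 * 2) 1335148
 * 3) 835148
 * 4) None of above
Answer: 2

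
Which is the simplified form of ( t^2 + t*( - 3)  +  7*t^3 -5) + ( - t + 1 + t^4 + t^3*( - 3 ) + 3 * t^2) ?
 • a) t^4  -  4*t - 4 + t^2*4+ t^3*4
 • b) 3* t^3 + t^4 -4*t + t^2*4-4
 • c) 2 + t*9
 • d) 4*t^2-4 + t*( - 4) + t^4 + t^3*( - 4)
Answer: a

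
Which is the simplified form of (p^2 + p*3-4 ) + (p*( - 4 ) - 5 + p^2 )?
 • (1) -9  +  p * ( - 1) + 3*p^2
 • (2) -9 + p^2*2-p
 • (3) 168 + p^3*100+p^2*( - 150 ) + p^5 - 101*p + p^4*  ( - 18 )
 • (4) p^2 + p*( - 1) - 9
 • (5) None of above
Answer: 2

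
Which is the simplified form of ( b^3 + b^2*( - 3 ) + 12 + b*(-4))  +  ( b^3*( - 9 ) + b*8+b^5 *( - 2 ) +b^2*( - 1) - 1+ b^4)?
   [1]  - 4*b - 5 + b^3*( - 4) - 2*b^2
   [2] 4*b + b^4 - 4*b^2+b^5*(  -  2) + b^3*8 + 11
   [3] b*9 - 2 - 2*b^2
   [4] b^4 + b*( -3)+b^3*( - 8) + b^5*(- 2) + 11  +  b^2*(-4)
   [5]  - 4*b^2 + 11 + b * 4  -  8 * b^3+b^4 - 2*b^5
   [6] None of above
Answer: 5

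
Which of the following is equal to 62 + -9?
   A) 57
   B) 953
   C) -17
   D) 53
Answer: D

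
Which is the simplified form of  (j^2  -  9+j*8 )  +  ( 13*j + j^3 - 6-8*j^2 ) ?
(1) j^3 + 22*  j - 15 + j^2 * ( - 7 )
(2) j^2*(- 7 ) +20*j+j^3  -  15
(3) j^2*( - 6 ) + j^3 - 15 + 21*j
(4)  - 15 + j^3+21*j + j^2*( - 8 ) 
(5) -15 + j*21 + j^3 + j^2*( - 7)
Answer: 5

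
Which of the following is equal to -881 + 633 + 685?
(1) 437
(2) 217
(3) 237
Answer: 1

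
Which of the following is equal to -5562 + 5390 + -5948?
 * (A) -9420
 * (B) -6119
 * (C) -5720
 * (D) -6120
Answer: D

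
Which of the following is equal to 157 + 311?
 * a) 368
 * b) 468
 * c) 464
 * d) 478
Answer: b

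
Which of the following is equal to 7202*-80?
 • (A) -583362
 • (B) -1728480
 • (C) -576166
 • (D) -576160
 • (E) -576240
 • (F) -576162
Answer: D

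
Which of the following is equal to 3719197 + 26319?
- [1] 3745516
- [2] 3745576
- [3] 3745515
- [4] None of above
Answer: 1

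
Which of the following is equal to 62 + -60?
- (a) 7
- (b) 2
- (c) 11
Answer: b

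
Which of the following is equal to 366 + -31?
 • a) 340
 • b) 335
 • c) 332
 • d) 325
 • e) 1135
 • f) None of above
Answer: b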